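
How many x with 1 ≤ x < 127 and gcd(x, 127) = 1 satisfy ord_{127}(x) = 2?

1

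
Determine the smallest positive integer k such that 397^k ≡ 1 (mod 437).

99

By Lagrange's theorem, ord_437(397) divides φ(437) = φ(19·23) = (19−1)·(23−1) = 18·22 = 396 = 2^2 · 3^2 · 11.
Divisors of 396: 1, 2, 3, 4, 6, 9, 11, 12, 18, 22, 33, 36, 44, 66, 99, 132, 198, 396.
Compute 397^d (mod 437) for the divisors d until we hit 1:
397^1 ≡ 397 (mod 437)
397^2 ≡ 289 (mod 437)
397^3 ≡ 239 (mod 437)
397^4 ≡ 54 (mod 437)
397^6 ≡ 311 (mod 437)
397^9 ≡ 39 (mod 437)
397^11 ≡ 346 (mod 437)
397^12 ≡ 144 (mod 437)
397^18 ≡ 210 (mod 437)
397^22 ≡ 415 (mod 437)
397^33 ≡ 254 (mod 437)
397^36 ≡ 400 (mod 437)
397^44 ≡ 47 (mod 437)
397^66 ≡ 277 (mod 437)
397^99 ≡ 1 (mod 437) ✓
The smallest such exponent is 99, so the order of 397 is 99.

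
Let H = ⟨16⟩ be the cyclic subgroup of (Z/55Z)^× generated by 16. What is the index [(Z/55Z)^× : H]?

Since 16 ∈ (Z/55Z)^×, its order divides φ(55) = φ(5·11) = (5−1)·(11−1) = 4·10 = 40 = 2^3 · 5.
Divisors of 40: 1, 2, 4, 5, 8, 10, 20, 40.
Evaluate successive powers at the divisors of 40:
16^1 ≡ 16 (mod 55)
16^2 ≡ 36 (mod 55)
16^4 ≡ 31 (mod 55)
16^5 ≡ 1 (mod 55) ✓
So ord_55(16) = 5, hence |⟨16⟩| = 5.
The index is φ(55) / ord(16) = 40 / 5 = 8.

8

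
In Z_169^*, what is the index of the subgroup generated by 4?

2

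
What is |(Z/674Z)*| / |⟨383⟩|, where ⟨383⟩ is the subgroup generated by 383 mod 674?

By Lagrange's theorem, ord_674(383) divides φ(674) = φ(2)·φ(337) = 1·336 = 336 = 2^4 · 3 · 7.
Divisors of 336: 1, 2, 3, 4, 6, 7, 8, 12, 14, 16, 21, 24, 28, 42, 48, 56, 84, 112, 168, 336.
Compute 383^d (mod 674) for the divisors d until we hit 1:
383^1 ≡ 383
383^2 ≡ 431
383^3 ≡ 617
383^4 ≡ 411
383^6 ≡ 553
383^7 ≡ 163
383^8 ≡ 421
383^12 ≡ 487
383^14 ≡ 283
383^16 ≡ 653
383^21 ≡ 297
383^24 ≡ 595
383^28 ≡ 557
383^42 ≡ 589
383^48 ≡ 175
383^56 ≡ 209
383^84 ≡ 485
383^112 ≡ 545
383^168 ≡ 673
383^336 ≡ 1
So ord_674(383) = 336, hence |⟨383⟩| = 336.
The index is φ(674) / ord(383) = 336 / 336 = 1.

1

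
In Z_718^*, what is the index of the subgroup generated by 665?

2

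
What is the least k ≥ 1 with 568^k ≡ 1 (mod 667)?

44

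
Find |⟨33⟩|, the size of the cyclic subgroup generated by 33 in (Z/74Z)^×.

By Lagrange's theorem, ord_74(33) divides φ(74) = φ(2)·φ(37) = 1·36 = 36 = 2^2 · 3^2.
Divisors of 36: 1, 2, 3, 4, 6, 9, 12, 18, 36.
Check 33^d mod 74 for each divisor in increasing order:
33^1 ≡ 33 (mod 74)
33^2 ≡ 53 (mod 74)
33^3 ≡ 47 (mod 74)
33^4 ≡ 71 (mod 74)
33^6 ≡ 63 (mod 74)
33^9 ≡ 1 (mod 74) ✓
So ord_74(33) = 9.

9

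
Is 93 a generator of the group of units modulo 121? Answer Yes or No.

No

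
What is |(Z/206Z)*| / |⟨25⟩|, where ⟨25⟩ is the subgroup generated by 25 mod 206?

2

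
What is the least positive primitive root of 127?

3

φ(127) = 127 − 1 = 126 = 2 · 3^2 · 7.
g is a primitive root iff g^(126/q) ≢ 1 (mod 127) for each prime q ∈ {2, 3, 7}.
g = 2: 2^63 ≡ 1 — hits 1, so not a primitive root.
g = 3: 3^63 ≡ 126; 3^42 ≡ 107; 3^18 ≡ 4 — none is 1, so 3 is a primitive root.
So 3 is the smallest generator of (Z/127Z)^×.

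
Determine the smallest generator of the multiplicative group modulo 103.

φ(103) = 103 − 1 = 102 = 2 · 3 · 17.
Test candidates g = 2, 3, … against the prime factors q ∈ {2, 3, 17} of φ(103): g is a generator iff g^(102/q) ≢ 1 for every such q.
g = 2: 2^51 ≡ 1 — hits 1, so not a primitive root.
g = 3: 3^51 ≡ 102; 3^34 ≡ 1 — hits 1, so not a primitive root.
g = 4: 4^51 ≡ 1 — hits 1, so not a primitive root.
g = 5: 5^51 ≡ 102; 5^34 ≡ 56; 5^6 ≡ 72 — none is 1, so 5 is a primitive root.
The smallest primitive root modulo 103 is 5.

5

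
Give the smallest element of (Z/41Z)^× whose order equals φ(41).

6

φ(41) = 41 − 1 = 40 = 2^3 · 5.
Test candidates g = 2, 3, … against the prime factors q ∈ {2, 5} of φ(41): g is a generator iff g^(40/q) ≢ 1 for every such q.
g = 2: 2^20 ≡ 1 — hits 1, so not a primitive root.
g = 3: 3^20 ≡ 40; 3^8 ≡ 1 — hits 1, so not a primitive root.
g = 4: 4^20 ≡ 1 — hits 1, so not a primitive root.
g = 5: 5^20 ≡ 1 — hits 1, so not a primitive root.
g = 6: 6^20 ≡ 40; 6^8 ≡ 10 — none is 1, so 6 is a primitive root.
The smallest primitive root modulo 41 is 6.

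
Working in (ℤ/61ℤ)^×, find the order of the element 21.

12

Since 21 ∈ (Z/61Z)^×, its order divides φ(61) = 61 − 1 = 60 = 2^2 · 3 · 5.
Divisors of 60: 1, 2, 3, 4, 5, 6, 10, 12, 15, 20, 30, 60.
Check 21^d mod 61 for each divisor in increasing order:
21^1 ≡ 21 (mod 61)
21^2 ≡ 14 (mod 61)
21^3 ≡ 50 (mod 61)
21^4 ≡ 13 (mod 61)
21^5 ≡ 29 (mod 61)
21^6 ≡ 60 (mod 61)
21^10 ≡ 48 (mod 61)
21^12 ≡ 1 (mod 61) ✓
Hence ord(21) = 12.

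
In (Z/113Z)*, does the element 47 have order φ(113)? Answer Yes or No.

φ(113) = 113 − 1 = 112 = 2^4 · 7.
Test 47^(112/q) mod 113 for each prime factor q of 112:
47^56 ≡ 112 (mod 113)  [q = 2: ≢ 1 ✓]
47^16 ≡ 16 (mod 113)  [q = 7: ≢ 1 ✓]
All checks pass, so 47 has order 112 and is a primitive root modulo 113.

Yes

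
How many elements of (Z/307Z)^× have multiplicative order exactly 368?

φ(307) = 307 − 1 = 306 = 2 · 3^2 · 17.
Since (Z/307Z)^× is cyclic of order 306, the number of elements of order d is φ(d) when d | 306 and 0 otherwise.
368 does not divide 306, so no element of (Z/307Z)^× has order 368.

0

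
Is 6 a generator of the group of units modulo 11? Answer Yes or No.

Yes

φ(11) = 11 − 1 = 10 = 2 · 5.
6 is a primitive root mod 11 iff 6^(φ(11)/q) ≢ 1 for every prime q | φ(11), i.e. q ∈ {2, 5}.
6^5 ≡ 10 (mod 11)  [q = 2: ≢ 1 ✓]
6^2 ≡ 3 (mod 11)  [q = 5: ≢ 1 ✓]
Every test exponent gives a nontrivial residue, hence 6 generates the full group.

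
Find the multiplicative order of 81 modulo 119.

The order of 81 must divide φ(119) = φ(7·17) = (7−1)·(17−1) = 6·16 = 96 = 2^5 · 3.
Divisors of 96: 1, 2, 3, 4, 6, 8, 12, 16, 24, 32, 48, 96.
Check 81^d mod 119 for each divisor in increasing order:
81^1 ≡ 81 (mod 119)
81^2 ≡ 16 (mod 119)
81^3 ≡ 106 (mod 119)
81^4 ≡ 18 (mod 119)
81^6 ≡ 50 (mod 119)
81^8 ≡ 86 (mod 119)
81^12 ≡ 1 (mod 119) ✓
The smallest such exponent is 12, so the order of 81 is 12.

12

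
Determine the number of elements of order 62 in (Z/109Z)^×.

0

φ(109) = 109 − 1 = 108 = 2^2 · 3^3.
(Z/109Z)^× is cyclic (|G| = 108); a cyclic group of order m has exactly φ(d) elements of each order d | m, and none otherwise.
Here 108 is not a multiple of 62, so there are no elements of order 62.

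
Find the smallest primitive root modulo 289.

3

φ(289) = φ(17^2) = 17·(17−1) = 272 = 2^4 · 17.
Test candidates g = 2, 3, … against the prime factors q ∈ {2, 17} of φ(289): g is a generator iff g^(272/q) ≢ 1 for every such q.
g = 2: 2^136 ≡ 1 — hits 1, so not a primitive root.
g = 3: 3^136 ≡ 288; 3^16 ≡ 171 — none is 1, so 3 is a primitive root.
The smallest primitive root modulo 289 is 3.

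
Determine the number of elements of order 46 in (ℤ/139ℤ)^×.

22

φ(139) = 139 − 1 = 138 = 2 · 3 · 23.
Since (Z/139Z)^× is cyclic of order 138, the number of elements of order d is φ(d) when d | 138 and 0 otherwise.
46 = 2 · 23 divides 138, and φ(46) = 22.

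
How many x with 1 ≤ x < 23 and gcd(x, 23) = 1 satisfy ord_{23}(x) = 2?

φ(23) = 23 − 1 = 22 = 2 · 11.
In a cyclic group of order 22, there are φ(d) elements of order d for each divisor d of 22, and zero for non-divisors.
2 | 22, and φ(2) = 2 − 1 = 1.

1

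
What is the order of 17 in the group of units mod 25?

20

Since 17 ∈ (Z/25Z)^×, its order divides φ(25) = φ(5^2) = 5·(5−1) = 20 = 2^2 · 5.
Divisors of 20: 1, 2, 4, 5, 10, 20.
Compute 17^d (mod 25) for the divisors d until we hit 1:
17^1 ≡ 17 (mod 25)
17^2 ≡ 14 (mod 25)
17^4 ≡ 21 (mod 25)
17^5 ≡ 7 (mod 25)
17^10 ≡ 24 (mod 25)
17^20 ≡ 1 (mod 25) ✓
Hence ord(17) = 20.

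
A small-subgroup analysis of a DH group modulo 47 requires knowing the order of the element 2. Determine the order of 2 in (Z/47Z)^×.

23

The order of 2 must divide φ(47) = 47 − 1 = 46 = 2 · 23.
Divisors of 46: 1, 2, 23, 46.
Test each divisor d:
2^1 ≡ 2 (mod 47)
2^2 ≡ 4 (mod 47)
2^23 ≡ 1 (mod 47) ✓
So ord_47(2) = 23.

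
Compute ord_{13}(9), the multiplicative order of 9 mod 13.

ord(9) | φ(13) = 13 − 1 = 12 = 2^2 · 3.
Divisors of 12: 1, 2, 3, 4, 6, 12.
Evaluate successive powers at the divisors of 12:
9^1 ≡ 9 (mod 13)
9^2 ≡ 3 (mod 13)
9^3 ≡ 1 (mod 13) ✓
Hence ord(9) = 3.

3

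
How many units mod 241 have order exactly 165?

φ(241) = 241 − 1 = 240 = 2^4 · 3 · 5.
(Z/241Z)^× is cyclic (|G| = 240); a cyclic group of order m has exactly φ(d) elements of each order d | m, and none otherwise.
Here 240 is not a multiple of 165, so there are no elements of order 165.

0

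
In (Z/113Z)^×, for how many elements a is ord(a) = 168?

0

φ(113) = 113 − 1 = 112 = 2^4 · 7.
In a cyclic group of order 112, there are φ(d) elements of order d for each divisor d of 112, and zero for non-divisors.
Here 112 is not a multiple of 168, so there are no elements of order 168.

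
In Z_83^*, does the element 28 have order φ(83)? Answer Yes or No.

No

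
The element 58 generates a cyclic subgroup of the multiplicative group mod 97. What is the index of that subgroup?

1

By Lagrange's theorem, ord_97(58) divides φ(97) = 97 − 1 = 96 = 2^5 · 3.
Divisors of 96: 1, 2, 3, 4, 6, 8, 12, 16, 24, 32, 48, 96.
Check 58^d mod 97 for each divisor in increasing order:
58^1 ≡ 58 (mod 97)
58^2 ≡ 66 (mod 97)
58^3 ≡ 45 (mod 97)
58^4 ≡ 88 (mod 97)
58^6 ≡ 85 (mod 97)
58^8 ≡ 81 (mod 97)
58^12 ≡ 47 (mod 97)
58^16 ≡ 62 (mod 97)
58^24 ≡ 75 (mod 97)
58^32 ≡ 61 (mod 97)
58^48 ≡ 96 (mod 97)
58^96 ≡ 1 (mod 97) ✓
The order of 58 is 96, so the subgroup it generates has 96 elements.
[(Z/97Z)^× : ⟨58⟩] = 96/96 = 1.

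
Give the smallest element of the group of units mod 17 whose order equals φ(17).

3

φ(17) = 17 − 1 = 16 = 2^4.
Test candidates g = 2, 3, … against the prime factors q ∈ {2} of φ(17): g is a generator iff g^(16/q) ≢ 1 for every such q.
g = 2: 2^8 ≡ 1 — hits 1, so not a primitive root.
g = 3: 3^8 ≡ 16 — none is 1, so 3 is a primitive root.
So 3 is the smallest generator of (Z/17Z)^×.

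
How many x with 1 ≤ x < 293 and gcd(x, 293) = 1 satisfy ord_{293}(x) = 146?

φ(293) = 293 − 1 = 292 = 2^2 · 73.
In a cyclic group of order 292, there are φ(d) elements of order d for each divisor d of 292, and zero for non-divisors.
146 = 2 · 73 divides 292, and φ(146) = 72.

72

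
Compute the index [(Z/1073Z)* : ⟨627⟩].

The order of 627 must divide φ(1073) = φ(29·37) = (29−1)·(37−1) = 28·36 = 1008 = 2^4 · 3^2 · 7.
Divisors of 1008: 1, 2, 3, 4, 6, 7, 8, 9, 12, 14, 16, 18, 21, 24, 28, 36, 42, 48, 56, 63, 72, 84, 112, 126, 144, 168, 252, 336, 504, 1008.
Evaluate successive powers at the divisors of 1008:
627^1 ≡ 627 (mod 1073)
627^2 ≡ 411 (mod 1073)
627^3 ≡ 177 (mod 1073)
627^4 ≡ 460 (mod 1073)
627^6 ≡ 212 (mod 1073)
627^7 ≡ 945 (mod 1073)
627^8 ≡ 219 (mod 1073)
627^9 ≡ 1042 (mod 1073)
627^12 ≡ 951 (mod 1073)
627^14 ≡ 289 (mod 1073)
627^16 ≡ 749 (mod 1073)
627^18 ≡ 961 (mod 1073)
627^21 ≡ 563 (mod 1073)
627^24 ≡ 935 (mod 1073)
627^28 ≡ 900 (mod 1073)
627^36 ≡ 741 (mod 1073)
627^42 ≡ 434 (mod 1073)
627^48 ≡ 803 (mod 1073)
627^56 ≡ 958 (mod 1073)
627^63 ≡ 771 (mod 1073)
627^72 ≡ 778 (mod 1073)
627^84 ≡ 581 (mod 1073)
627^112 ≡ 349 (mod 1073)
627^126 ≡ 1072 (mod 1073)
627^144 ≡ 112 (mod 1073)
627^168 ≡ 639 (mod 1073)
627^252 ≡ 1 (mod 1073) ✓
So ord_1073(627) = 252, hence |⟨627⟩| = 252.
The index is φ(1073) / ord(627) = 1008 / 252 = 4.

4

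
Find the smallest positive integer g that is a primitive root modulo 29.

2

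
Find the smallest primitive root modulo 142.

7

φ(142) = φ(2)·φ(71) = 1·70 = 70 = 2 · 5 · 7.
Test candidates g = 2, 3, … against the prime factors q ∈ {2, 5, 7} of φ(142): g is a generator iff g^(70/q) ≢ 1 for every such q.
g = 2: gcd(2, 142) = 2 > 1, not a unit — skip.
g = 3: 3^35 ≡ 1 — hits 1, so not a primitive root.
g = 4: gcd(4, 142) = 2 > 1, not a unit — skip.
g = 5: 5^35 ≡ 1 — hits 1, so not a primitive root.
g = 6: gcd(6, 142) = 2 > 1, not a unit — skip.
g = 7: 7^35 ≡ 141; 7^14 ≡ 125; 7^10 ≡ 45 — none is 1, so 7 is a primitive root.
So 7 is the smallest generator of (Z/142Z)^×.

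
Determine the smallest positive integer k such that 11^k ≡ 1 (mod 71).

70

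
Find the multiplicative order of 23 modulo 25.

20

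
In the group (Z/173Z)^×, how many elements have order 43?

42

φ(173) = 173 − 1 = 172 = 2^2 · 43.
Since (Z/173Z)^× is cyclic of order 172, the number of elements of order d is φ(d) when d | 172 and 0 otherwise.
43 | 172, and φ(43) = 43 − 1 = 42.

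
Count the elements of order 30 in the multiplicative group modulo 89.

φ(89) = 89 − 1 = 88 = 2^3 · 11.
In a cyclic group of order 88, there are φ(d) elements of order d for each divisor d of 88, and zero for non-divisors.
30 does not divide 88, so no element of (Z/89Z)^× has order 30.

0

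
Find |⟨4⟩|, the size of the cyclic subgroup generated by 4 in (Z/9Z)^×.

3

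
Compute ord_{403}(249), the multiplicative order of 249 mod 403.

12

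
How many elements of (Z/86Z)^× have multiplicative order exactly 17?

0

φ(86) = φ(2)·φ(43) = 1·42 = 42 = 2 · 3 · 7.
In a cyclic group of order 42, there are φ(d) elements of order d for each divisor d of 42, and zero for non-divisors.
Here 42 is not a multiple of 17, so there are no elements of order 17.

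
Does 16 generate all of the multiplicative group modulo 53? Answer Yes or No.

No

φ(53) = 53 − 1 = 52 = 2^2 · 13.
It suffices to check that the order of 16 is not a proper divisor of 52: compute 16^(52/q) for q ∈ {2, 13}.
16^26 ≡ 1 (mod 53)  [q = 2: ≡ 1 ✗]
16^4 ≡ 28 (mod 53)  [q = 13: ≢ 1 ✓]
16^26 ≡ 1 shows ord(16) | 26, strictly less than φ(53); not a primitive root.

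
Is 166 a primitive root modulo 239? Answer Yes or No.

φ(239) = 239 − 1 = 238 = 2 · 7 · 17.
Test 166^(238/q) mod 239 for each prime factor q of 238:
166^119 ≡ 1 (mod 239)  [q = 2: ≡ 1 ✗]
166^34 ≡ 1 (mod 239)  [q = 7: ≡ 1 ✗]
166^14 ≡ 51 (mod 239)  [q = 17: ≢ 1 ✓]
Since 166^119 ≡ 1, the order of 166 divides 119 < 238, so 166 is not a primitive root.

No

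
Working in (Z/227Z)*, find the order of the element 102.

113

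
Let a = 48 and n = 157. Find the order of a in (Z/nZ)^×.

78

ord(48) | φ(157) = 157 − 1 = 156 = 2^2 · 3 · 13.
Divisors of 156: 1, 2, 3, 4, 6, 12, 13, 26, 39, 52, 78, 156.
Evaluate successive powers at the divisors of 156:
48^1 ≡ 48 (mod 157)
48^2 ≡ 106 (mod 157)
48^3 ≡ 64 (mod 157)
48^4 ≡ 89 (mod 157)
48^6 ≡ 14 (mod 157)
48^12 ≡ 39 (mod 157)
48^13 ≡ 145 (mod 157)
48^26 ≡ 144 (mod 157)
48^39 ≡ 156 (mod 157)
48^52 ≡ 12 (mod 157)
48^78 ≡ 1 (mod 157) ✓
So ord_157(48) = 78.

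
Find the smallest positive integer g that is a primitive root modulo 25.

φ(25) = φ(5^2) = 5·(5−1) = 20 = 2^2 · 5.
Test candidates g = 2, 3, … against the prime factors q ∈ {2, 5} of φ(25): g is a generator iff g^(20/q) ≢ 1 for every such q.
g = 2: 2^10 ≡ 24; 2^4 ≡ 16 — none is 1, so 2 is a primitive root.
Hence the least primitive root of 25 is 2.

2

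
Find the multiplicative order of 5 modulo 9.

ord(5) | φ(9) = φ(3^2) = 3·(3−1) = 6 = 2 · 3.
Divisors of 6: 1, 2, 3, 6.
Check 5^d mod 9 for each divisor in increasing order:
5^1 ≡ 5 (mod 9)
5^2 ≡ 7 (mod 9)
5^3 ≡ 8 (mod 9)
5^6 ≡ 1 (mod 9) ✓
So ord_9(5) = 6.

6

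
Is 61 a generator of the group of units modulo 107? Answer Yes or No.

φ(107) = 107 − 1 = 106 = 2 · 53.
An element g generates (Z/107Z)^× iff g^(106/q) ≢ 1 (mod 107) for each prime q ∈ {2, 53}.
61^53 ≡ 1 (mod 107)  [q = 2: ≡ 1 ✗]
61^2 ≡ 83 (mod 107)  [q = 53: ≢ 1 ✓]
Since 61^53 ≡ 1, the order of 61 divides 53 < 106, so 61 is not a primitive root.

No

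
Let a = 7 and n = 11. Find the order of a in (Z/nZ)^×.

10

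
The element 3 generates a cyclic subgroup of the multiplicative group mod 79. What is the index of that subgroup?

1

Since 3 ∈ (Z/79Z)^×, its order divides φ(79) = 79 − 1 = 78 = 2 · 3 · 13.
Divisors of 78: 1, 2, 3, 6, 13, 26, 39, 78.
Check 3^d mod 79 for each divisor in increasing order:
3^1 ≡ 3 (mod 79)
3^2 ≡ 9 (mod 79)
3^3 ≡ 27 (mod 79)
3^6 ≡ 18 (mod 79)
3^13 ≡ 24 (mod 79)
3^26 ≡ 23 (mod 79)
3^39 ≡ 78 (mod 79)
3^78 ≡ 1 (mod 79) ✓
Thus |⟨3⟩| = ord(3) = 78.
The index is φ(79) / ord(3) = 78 / 78 = 1.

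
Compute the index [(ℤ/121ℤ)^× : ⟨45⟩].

10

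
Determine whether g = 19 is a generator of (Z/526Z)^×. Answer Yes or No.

Yes

φ(526) = φ(2)·φ(263) = 1·262 = 262 = 2 · 131.
Test 19^(262/q) mod 526 for each prime factor q of 262:
19^131 ≡ 525 (mod 526)  [q = 2: ≢ 1 ✓]
19^2 ≡ 361 (mod 526)  [q = 131: ≢ 1 ✓]
Every test exponent gives a nontrivial residue, hence 19 generates the full group.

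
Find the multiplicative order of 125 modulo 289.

272

ord(125) | φ(289) = φ(17^2) = 17·(17−1) = 272 = 2^4 · 17.
Divisors of 272: 1, 2, 4, 8, 16, 17, 34, 68, 136, 272.
Check 125^d mod 289 for each divisor in increasing order:
125^1 ≡ 125 (mod 289)
125^2 ≡ 19 (mod 289)
125^4 ≡ 72 (mod 289)
125^8 ≡ 271 (mod 289)
125^16 ≡ 35 (mod 289)
125^17 ≡ 40 (mod 289)
125^34 ≡ 155 (mod 289)
125^68 ≡ 38 (mod 289)
125^136 ≡ 288 (mod 289)
125^272 ≡ 1 (mod 289) ✓
Hence ord(125) = 272.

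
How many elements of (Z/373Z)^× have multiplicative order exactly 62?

φ(373) = 373 − 1 = 372 = 2^2 · 3 · 31.
(Z/373Z)^× is cyclic (|G| = 372); a cyclic group of order m has exactly φ(d) elements of each order d | m, and none otherwise.
62 = 2 · 31 divides 372, and φ(62) = 30.

30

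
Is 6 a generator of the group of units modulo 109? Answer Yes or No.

Yes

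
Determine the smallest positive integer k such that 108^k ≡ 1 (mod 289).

272

By Lagrange's theorem, ord_289(108) divides φ(289) = φ(17^2) = 17·(17−1) = 272 = 2^4 · 17.
Divisors of 272: 1, 2, 4, 8, 16, 17, 34, 68, 136, 272.
Check 108^d mod 289 for each divisor in increasing order:
108^1 ≡ 108
108^2 ≡ 104
108^4 ≡ 123
108^8 ≡ 101
108^16 ≡ 86
108^17 ≡ 40
108^34 ≡ 155
108^68 ≡ 38
108^136 ≡ 288
108^272 ≡ 1
Hence ord(108) = 272.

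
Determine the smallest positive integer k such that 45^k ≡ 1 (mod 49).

42

ord(45) | φ(49) = φ(7^2) = 7·(7−1) = 42 = 2 · 3 · 7.
Divisors of 42: 1, 2, 3, 6, 7, 14, 21, 42.
Compute 45^d (mod 49) for the divisors d until we hit 1:
45^1 ≡ 45 (mod 49)
45^2 ≡ 16 (mod 49)
45^3 ≡ 34 (mod 49)
45^6 ≡ 29 (mod 49)
45^7 ≡ 31 (mod 49)
45^14 ≡ 30 (mod 49)
45^21 ≡ 48 (mod 49)
45^42 ≡ 1 (mod 49) ✓
The smallest such exponent is 42, so the order of 45 is 42.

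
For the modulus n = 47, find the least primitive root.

φ(47) = 47 − 1 = 46 = 2 · 23.
Test candidates g = 2, 3, … against the prime factors q ∈ {2, 23} of φ(47): g is a generator iff g^(46/q) ≢ 1 for every such q.
g = 2: 2^23 ≡ 1 — hits 1, so not a primitive root.
g = 3: 3^23 ≡ 1 — hits 1, so not a primitive root.
g = 4: 4^23 ≡ 1 — hits 1, so not a primitive root.
g = 5: 5^23 ≡ 46; 5^2 ≡ 25 — none is 1, so 5 is a primitive root.
So 5 is the smallest generator of (Z/47Z)^×.

5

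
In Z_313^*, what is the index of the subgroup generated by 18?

2

By Lagrange's theorem, ord_313(18) divides φ(313) = 313 − 1 = 312 = 2^3 · 3 · 13.
Divisors of 312: 1, 2, 3, 4, 6, 8, 12, 13, 24, 26, 39, 52, 78, 104, 156, 312.
Check 18^d mod 313 for each divisor in increasing order:
18^1 ≡ 18 (mod 313)
18^2 ≡ 11 (mod 313)
18^3 ≡ 198 (mod 313)
18^4 ≡ 121 (mod 313)
18^6 ≡ 79 (mod 313)
18^8 ≡ 243 (mod 313)
18^12 ≡ 294 (mod 313)
18^13 ≡ 284 (mod 313)
18^24 ≡ 48 (mod 313)
18^26 ≡ 215 (mod 313)
18^39 ≡ 25 (mod 313)
18^52 ≡ 214 (mod 313)
18^78 ≡ 312 (mod 313)
18^104 ≡ 98 (mod 313)
18^156 ≡ 1 (mod 313) ✓
So ord_313(18) = 156, hence |⟨18⟩| = 156.
[(Z/313Z)^× : ⟨18⟩] = 312/156 = 2.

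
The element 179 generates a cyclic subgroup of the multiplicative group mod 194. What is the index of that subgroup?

1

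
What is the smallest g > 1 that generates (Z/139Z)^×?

2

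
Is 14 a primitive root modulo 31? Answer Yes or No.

φ(31) = 31 − 1 = 30 = 2 · 3 · 5.
14 is a primitive root mod 31 iff 14^(φ(31)/q) ≢ 1 for every prime q | φ(31), i.e. q ∈ {2, 3, 5}.
14^15 ≡ 1 (mod 31)  [q = 2: ≡ 1 ✗]
14^10 ≡ 25 (mod 31)  [q = 3: ≢ 1 ✓]
14^6 ≡ 8 (mod 31)  [q = 5: ≢ 1 ✓]
14^15 ≡ 1 shows ord(14) | 15, strictly less than φ(31); not a primitive root.

No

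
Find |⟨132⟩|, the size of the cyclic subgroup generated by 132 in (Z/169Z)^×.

Since 132 ∈ (Z/169Z)^×, its order divides φ(169) = φ(13^2) = 13·(13−1) = 156 = 2^2 · 3 · 13.
Divisors of 156: 1, 2, 3, 4, 6, 12, 13, 26, 39, 52, 78, 156.
Check 132^d mod 169 for each divisor in increasing order:
132^1 ≡ 132
132^2 ≡ 17
132^3 ≡ 47
132^4 ≡ 120
132^6 ≡ 12
132^12 ≡ 144
132^13 ≡ 80
132^26 ≡ 147
132^39 ≡ 99
132^52 ≡ 146
132^78 ≡ 168
132^156 ≡ 1
Hence ord(132) = 156.

156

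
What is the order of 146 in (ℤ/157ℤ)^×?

The order of 146 must divide φ(157) = 157 − 1 = 156 = 2^2 · 3 · 13.
Divisors of 156: 1, 2, 3, 4, 6, 12, 13, 26, 39, 52, 78, 156.
Test each divisor d:
146^1 ≡ 146 (mod 157)
146^2 ≡ 121 (mod 157)
146^3 ≡ 82 (mod 157)
146^4 ≡ 40 (mod 157)
146^6 ≡ 130 (mod 157)
146^12 ≡ 101 (mod 157)
146^13 ≡ 145 (mod 157)
146^26 ≡ 144 (mod 157)
146^39 ≡ 156 (mod 157)
146^52 ≡ 12 (mod 157)
146^78 ≡ 1 (mod 157) ✓
So ord_157(146) = 78.

78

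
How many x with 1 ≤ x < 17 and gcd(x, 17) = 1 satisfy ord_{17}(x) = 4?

2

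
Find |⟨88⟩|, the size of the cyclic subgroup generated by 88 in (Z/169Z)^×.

The order of 88 must divide φ(169) = φ(13^2) = 13·(13−1) = 156 = 2^2 · 3 · 13.
Divisors of 156: 1, 2, 3, 4, 6, 12, 13, 26, 39, 52, 78, 156.
Test each divisor d:
88^1 ≡ 88 (mod 169)
88^2 ≡ 139 (mod 169)
88^3 ≡ 64 (mod 169)
88^4 ≡ 55 (mod 169)
88^6 ≡ 40 (mod 169)
88^12 ≡ 79 (mod 169)
88^13 ≡ 23 (mod 169)
88^26 ≡ 22 (mod 169)
88^39 ≡ 168 (mod 169)
88^52 ≡ 146 (mod 169)
88^78 ≡ 1 (mod 169) ✓
So ord_169(88) = 78.

78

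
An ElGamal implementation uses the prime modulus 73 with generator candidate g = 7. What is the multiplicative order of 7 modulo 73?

24

By Lagrange's theorem, ord_73(7) divides φ(73) = 73 − 1 = 72 = 2^3 · 3^2.
Divisors of 72: 1, 2, 3, 4, 6, 8, 9, 12, 18, 24, 36, 72.
Test each divisor d:
7^1 ≡ 7
7^2 ≡ 49
7^3 ≡ 51
7^4 ≡ 65
7^6 ≡ 46
7^8 ≡ 64
7^9 ≡ 10
7^12 ≡ 72
7^18 ≡ 27
7^24 ≡ 1
Hence ord(7) = 24.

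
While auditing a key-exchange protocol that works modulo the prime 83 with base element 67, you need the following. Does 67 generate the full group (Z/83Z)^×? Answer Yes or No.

φ(83) = 83 − 1 = 82 = 2 · 41.
67 is a primitive root mod 83 iff 67^(φ(83)/q) ≢ 1 for every prime q | φ(83), i.e. q ∈ {2, 41}.
67^41 ≡ 82 (mod 83)  [q = 2: ≢ 1 ✓]
67^2 ≡ 7 (mod 83)  [q = 41: ≢ 1 ✓]
All checks pass, so 67 has order 82 and is a primitive root modulo 83.

Yes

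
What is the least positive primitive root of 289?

3

φ(289) = φ(17^2) = 17·(17−1) = 272 = 2^4 · 17.
Test candidates g = 2, 3, … against the prime factors q ∈ {2, 17} of φ(289): g is a generator iff g^(272/q) ≢ 1 for every such q.
g = 2: 2^136 ≡ 1 — hits 1, so not a primitive root.
g = 3: 3^136 ≡ 288; 3^16 ≡ 171 — none is 1, so 3 is a primitive root.
The smallest primitive root modulo 289 is 3.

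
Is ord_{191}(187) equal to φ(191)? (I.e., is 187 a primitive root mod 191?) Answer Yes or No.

φ(191) = 191 − 1 = 190 = 2 · 5 · 19.
Test 187^(190/q) mod 191 for each prime factor q of 190:
187^95 ≡ 190 (mod 191)  [q = 2: ≢ 1 ✓]
187^38 ≡ 109 (mod 191)  [q = 5: ≢ 1 ✓]
187^10 ≡ 177 (mod 191)  [q = 19: ≢ 1 ✓]
All checks pass, so 187 has order 190 and is a primitive root modulo 191.

Yes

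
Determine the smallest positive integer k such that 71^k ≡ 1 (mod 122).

60

By Lagrange's theorem, ord_122(71) divides φ(122) = φ(2)·φ(61) = 1·60 = 60 = 2^2 · 3 · 5.
Divisors of 60: 1, 2, 3, 4, 5, 6, 10, 12, 15, 20, 30, 60.
Compute 71^d (mod 122) for the divisors d until we hit 1:
71^1 ≡ 71
71^2 ≡ 39
71^3 ≡ 85
71^4 ≡ 57
71^5 ≡ 21
71^6 ≡ 27
71^10 ≡ 75
71^12 ≡ 119
71^15 ≡ 111
71^20 ≡ 13
71^30 ≡ 121
71^60 ≡ 1
Hence ord(71) = 60.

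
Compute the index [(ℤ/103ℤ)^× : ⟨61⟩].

6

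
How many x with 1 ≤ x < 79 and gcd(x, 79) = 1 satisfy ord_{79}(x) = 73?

φ(79) = 79 − 1 = 78 = 2 · 3 · 13.
In a cyclic group of order 78, there are φ(d) elements of order d for each divisor d of 78, and zero for non-divisors.
73 does not divide 78, so no element of (Z/79Z)^× has order 73.

0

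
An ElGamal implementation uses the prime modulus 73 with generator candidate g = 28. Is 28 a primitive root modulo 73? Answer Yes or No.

Yes

φ(73) = 73 − 1 = 72 = 2^3 · 3^2.
An element g generates (Z/73Z)^× iff g^(72/q) ≢ 1 (mod 73) for each prime q ∈ {2, 3}.
28^36 ≡ 72 (mod 73)  [q = 2: ≢ 1 ✓]
28^24 ≡ 8 (mod 73)  [q = 3: ≢ 1 ✓]
All checks pass, so 28 has order 72 and is a primitive root modulo 73.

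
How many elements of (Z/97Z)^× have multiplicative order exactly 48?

16

φ(97) = 97 − 1 = 96 = 2^5 · 3.
(Z/97Z)^× is cyclic (|G| = 96); a cyclic group of order m has exactly φ(d) elements of each order d | m, and none otherwise.
48 = 2^4 · 3 divides 96, and φ(48) = 16.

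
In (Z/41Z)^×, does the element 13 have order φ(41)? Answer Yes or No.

φ(41) = 41 − 1 = 40 = 2^3 · 5.
13 is a primitive root mod 41 iff 13^(φ(41)/q) ≢ 1 for every prime q | φ(41), i.e. q ∈ {2, 5}.
13^20 ≡ 40 (mod 41)  [q = 2: ≢ 1 ✓]
13^8 ≡ 10 (mod 41)  [q = 5: ≢ 1 ✓]
None equal 1, so ord_41(13) = 40: 13 is a primitive root.

Yes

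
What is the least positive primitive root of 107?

φ(107) = 107 − 1 = 106 = 2 · 53.
g is a primitive root iff g^(106/q) ≢ 1 (mod 107) for each prime q ∈ {2, 53}.
g = 2: 2^53 ≡ 106; 2^2 ≡ 4 — none is 1, so 2 is a primitive root.
The smallest primitive root modulo 107 is 2.

2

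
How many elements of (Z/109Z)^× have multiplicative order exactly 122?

0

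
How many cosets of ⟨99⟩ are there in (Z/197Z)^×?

Since 99 ∈ (Z/197Z)^×, its order divides φ(197) = 197 − 1 = 196 = 2^2 · 7^2.
Divisors of 196: 1, 2, 4, 7, 14, 28, 49, 98, 196.
Check 99^d mod 197 for each divisor in increasing order:
99^1 ≡ 99 (mod 197)
99^2 ≡ 148 (mod 197)
99^4 ≡ 37 (mod 197)
99^7 ≡ 177 (mod 197)
99^14 ≡ 6 (mod 197)
99^28 ≡ 36 (mod 197)
99^49 ≡ 14 (mod 197)
99^98 ≡ 196 (mod 197)
99^196 ≡ 1 (mod 197) ✓
Thus |⟨99⟩| = ord(99) = 196.
Index = |(Z/197Z)^×| / |⟨99⟩| = 196 / 196 = 1.

1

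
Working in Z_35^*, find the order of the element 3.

12

By Lagrange's theorem, ord_35(3) divides φ(35) = φ(5·7) = (5−1)·(7−1) = 4·6 = 24 = 2^3 · 3.
Divisors of 24: 1, 2, 3, 4, 6, 8, 12, 24.
Test each divisor d:
3^1 ≡ 3
3^2 ≡ 9
3^3 ≡ 27
3^4 ≡ 11
3^6 ≡ 29
3^8 ≡ 16
3^12 ≡ 1
Therefore the multiplicative order of 3 modulo 35 is 12.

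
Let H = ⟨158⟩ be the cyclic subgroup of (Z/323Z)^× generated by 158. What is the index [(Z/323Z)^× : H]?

2

The order of 158 must divide φ(323) = φ(17·19) = (17−1)·(19−1) = 16·18 = 288 = 2^5 · 3^2.
Divisors of 288: 1, 2, 3, 4, 6, 8, 9, 12, 16, 18, 24, 32, 36, 48, 72, 96, 144, 288.
Test each divisor d:
158^1 ≡ 158
158^2 ≡ 93
158^3 ≡ 159
158^4 ≡ 251
158^6 ≡ 87
158^8 ≡ 16
158^9 ≡ 267
158^12 ≡ 140
158^16 ≡ 256
158^18 ≡ 229
158^24 ≡ 220
158^32 ≡ 290
158^36 ≡ 115
158^48 ≡ 273
158^72 ≡ 305
158^96 ≡ 239
158^144 ≡ 1
So ord_323(158) = 144, hence |⟨158⟩| = 144.
The index is φ(323) / ord(158) = 288 / 144 = 2.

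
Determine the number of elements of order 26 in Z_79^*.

12

φ(79) = 79 − 1 = 78 = 2 · 3 · 13.
Since (Z/79Z)^× is cyclic of order 78, the number of elements of order d is φ(d) when d | 78 and 0 otherwise.
26 = 2 · 13 divides 78, and φ(26) = 12.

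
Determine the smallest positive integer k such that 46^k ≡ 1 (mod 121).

Since 46 ∈ (Z/121Z)^×, its order divides φ(121) = φ(11^2) = 11·(11−1) = 110 = 2 · 5 · 11.
Divisors of 110: 1, 2, 5, 10, 11, 22, 55, 110.
Evaluate successive powers at the divisors of 110:
46^1 ≡ 46 (mod 121)
46^2 ≡ 59 (mod 121)
46^5 ≡ 43 (mod 121)
46^10 ≡ 34 (mod 121)
46^11 ≡ 112 (mod 121)
46^22 ≡ 81 (mod 121)
46^55 ≡ 120 (mod 121)
46^110 ≡ 1 (mod 121) ✓
Therefore the multiplicative order of 46 modulo 121 is 110.

110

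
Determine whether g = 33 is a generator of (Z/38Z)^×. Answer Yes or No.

Yes

φ(38) = φ(2)·φ(19) = 1·18 = 18 = 2 · 3^2.
It suffices to check that the order of 33 is not a proper divisor of 18: compute 33^(18/q) for q ∈ {2, 3}.
33^9 ≡ 37 (mod 38)  [q = 2: ≢ 1 ✓]
33^6 ≡ 7 (mod 38)  [q = 3: ≢ 1 ✓]
All checks pass, so 33 has order 18 and is a primitive root modulo 38.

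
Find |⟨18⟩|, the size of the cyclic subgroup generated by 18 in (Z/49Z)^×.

By Lagrange's theorem, ord_49(18) divides φ(49) = φ(7^2) = 7·(7−1) = 42 = 2 · 3 · 7.
Divisors of 42: 1, 2, 3, 6, 7, 14, 21, 42.
Compute 18^d (mod 49) for the divisors d until we hit 1:
18^1 ≡ 18 (mod 49)
18^2 ≡ 30 (mod 49)
18^3 ≡ 1 (mod 49) ✓
Therefore the multiplicative order of 18 modulo 49 is 3.

3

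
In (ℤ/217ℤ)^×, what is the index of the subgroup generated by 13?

6

By Lagrange's theorem, ord_217(13) divides φ(217) = φ(7·31) = (7−1)·(31−1) = 6·30 = 180 = 2^2 · 3^2 · 5.
Divisors of 180: 1, 2, 3, 4, 5, 6, 9, 10, 12, 15, 18, 20, 30, 36, 45, 60, 90, 180.
Compute 13^d (mod 217) for the divisors d until we hit 1:
13^1 ≡ 13
13^2 ≡ 169
13^3 ≡ 27
13^4 ≡ 134
13^5 ≡ 6
13^6 ≡ 78
13^9 ≡ 153
13^10 ≡ 36
13^12 ≡ 8
13^15 ≡ 216
13^18 ≡ 190
13^20 ≡ 211
13^30 ≡ 1
So ord_217(13) = 30, hence |⟨13⟩| = 30.
[(Z/217Z)^× : ⟨13⟩] = 180/30 = 6.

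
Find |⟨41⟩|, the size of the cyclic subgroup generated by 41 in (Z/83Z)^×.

The order of 41 must divide φ(83) = 83 − 1 = 82 = 2 · 41.
Divisors of 82: 1, 2, 41, 82.
Check 41^d mod 83 for each divisor in increasing order:
41^1 ≡ 41 (mod 83)
41^2 ≡ 21 (mod 83)
41^41 ≡ 1 (mod 83) ✓
So ord_83(41) = 41.

41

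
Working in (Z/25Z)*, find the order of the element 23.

20

Since 23 ∈ (Z/25Z)^×, its order divides φ(25) = φ(5^2) = 5·(5−1) = 20 = 2^2 · 5.
Divisors of 20: 1, 2, 4, 5, 10, 20.
Compute 23^d (mod 25) for the divisors d until we hit 1:
23^1 ≡ 23 (mod 25)
23^2 ≡ 4 (mod 25)
23^4 ≡ 16 (mod 25)
23^5 ≡ 18 (mod 25)
23^10 ≡ 24 (mod 25)
23^20 ≡ 1 (mod 25) ✓
The smallest such exponent is 20, so the order of 23 is 20.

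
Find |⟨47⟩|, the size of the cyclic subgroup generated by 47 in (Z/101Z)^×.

ord(47) | φ(101) = 101 − 1 = 100 = 2^2 · 5^2.
Divisors of 100: 1, 2, 4, 5, 10, 20, 25, 50, 100.
Evaluate successive powers at the divisors of 100:
47^1 ≡ 47 (mod 101)
47^2 ≡ 88 (mod 101)
47^4 ≡ 68 (mod 101)
47^5 ≡ 65 (mod 101)
47^10 ≡ 84 (mod 101)
47^20 ≡ 87 (mod 101)
47^25 ≡ 100 (mod 101)
47^50 ≡ 1 (mod 101) ✓
So ord_101(47) = 50.

50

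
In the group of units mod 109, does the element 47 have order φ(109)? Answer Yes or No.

Yes

φ(109) = 109 − 1 = 108 = 2^2 · 3^3.
It suffices to check that the order of 47 is not a proper divisor of 108: compute 47^(108/q) for q ∈ {2, 3}.
47^54 ≡ 108 (mod 109)  [q = 2: ≢ 1 ✓]
47^36 ≡ 45 (mod 109)  [q = 3: ≢ 1 ✓]
None equal 1, so ord_109(47) = 108: 47 is a primitive root.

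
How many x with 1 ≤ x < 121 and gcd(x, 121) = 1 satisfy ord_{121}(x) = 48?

φ(121) = φ(11^2) = 11·(11−1) = 110 = 2 · 5 · 11.
In a cyclic group of order 110, there are φ(d) elements of order d for each divisor d of 110, and zero for non-divisors.
Since 48 ∤ 110, the count is 0.

0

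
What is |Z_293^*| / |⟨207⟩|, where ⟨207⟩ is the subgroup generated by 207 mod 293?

The order of 207 must divide φ(293) = 293 − 1 = 292 = 2^2 · 73.
Divisors of 292: 1, 2, 4, 73, 146, 292.
Test each divisor d:
207^1 ≡ 207
207^2 ≡ 71
207^4 ≡ 60
207^73 ≡ 138
207^146 ≡ 292
207^292 ≡ 1
Thus |⟨207⟩| = ord(207) = 292.
The index is φ(293) / ord(207) = 292 / 292 = 1.

1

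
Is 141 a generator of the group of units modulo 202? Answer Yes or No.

Yes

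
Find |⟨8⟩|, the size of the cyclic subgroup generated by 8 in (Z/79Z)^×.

13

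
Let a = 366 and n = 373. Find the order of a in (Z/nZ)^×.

31

Since 366 ∈ (Z/373Z)^×, its order divides φ(373) = 373 − 1 = 372 = 2^2 · 3 · 31.
Divisors of 372: 1, 2, 3, 4, 6, 12, 31, 62, 93, 124, 186, 372.
Check 366^d mod 373 for each divisor in increasing order:
366^1 ≡ 366
366^2 ≡ 49
366^3 ≡ 30
366^4 ≡ 163
366^6 ≡ 154
366^12 ≡ 217
366^31 ≡ 1
So ord_373(366) = 31.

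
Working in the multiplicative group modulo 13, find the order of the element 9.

Since 9 ∈ (Z/13Z)^×, its order divides φ(13) = 13 − 1 = 12 = 2^2 · 3.
Divisors of 12: 1, 2, 3, 4, 6, 12.
Evaluate successive powers at the divisors of 12:
9^1 ≡ 9
9^2 ≡ 3
9^3 ≡ 1
The smallest such exponent is 3, so the order of 9 is 3.

3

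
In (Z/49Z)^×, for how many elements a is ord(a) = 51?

φ(49) = φ(7^2) = 7·(7−1) = 42 = 2 · 3 · 7.
In a cyclic group of order 42, there are φ(d) elements of order d for each divisor d of 42, and zero for non-divisors.
Here 42 is not a multiple of 51, so there are no elements of order 51.

0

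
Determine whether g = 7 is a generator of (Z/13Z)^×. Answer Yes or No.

φ(13) = 13 − 1 = 12 = 2^2 · 3.
It suffices to check that the order of 7 is not a proper divisor of 12: compute 7^(12/q) for q ∈ {2, 3}.
7^6 ≡ 12 (mod 13)  [q = 2: ≢ 1 ✓]
7^4 ≡ 9 (mod 13)  [q = 3: ≢ 1 ✓]
None equal 1, so ord_13(7) = 12: 7 is a primitive root.

Yes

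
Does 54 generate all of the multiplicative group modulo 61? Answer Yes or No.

Yes

φ(61) = 61 − 1 = 60 = 2^2 · 3 · 5.
Test 54^(60/q) mod 61 for each prime factor q of 60:
54^30 ≡ 60 (mod 61)  [q = 2: ≢ 1 ✓]
54^20 ≡ 47 (mod 61)  [q = 3: ≢ 1 ✓]
54^12 ≡ 34 (mod 61)  [q = 5: ≢ 1 ✓]
None equal 1, so ord_61(54) = 60: 54 is a primitive root.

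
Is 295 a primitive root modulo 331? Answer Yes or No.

Yes

φ(331) = 331 − 1 = 330 = 2 · 3 · 5 · 11.
295 is a primitive root mod 331 iff 295^(φ(331)/q) ≢ 1 for every prime q | φ(331), i.e. q ∈ {2, 3, 5, 11}.
295^165 ≡ 330 (mod 331)  [q = 2: ≢ 1 ✓]
295^110 ≡ 299 (mod 331)  [q = 3: ≢ 1 ✓]
295^66 ≡ 150 (mod 331)  [q = 5: ≢ 1 ✓]
295^30 ≡ 80 (mod 331)  [q = 11: ≢ 1 ✓]
Every test exponent gives a nontrivial residue, hence 295 generates the full group.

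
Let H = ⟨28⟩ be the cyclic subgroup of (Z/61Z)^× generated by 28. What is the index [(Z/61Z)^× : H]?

The order of 28 must divide φ(61) = 61 − 1 = 60 = 2^2 · 3 · 5.
Divisors of 60: 1, 2, 3, 4, 5, 6, 10, 12, 15, 20, 30, 60.
Evaluate successive powers at the divisors of 60:
28^1 ≡ 28 (mod 61)
28^2 ≡ 52 (mod 61)
28^3 ≡ 53 (mod 61)
28^4 ≡ 20 (mod 61)
28^5 ≡ 11 (mod 61)
28^6 ≡ 3 (mod 61)
28^10 ≡ 60 (mod 61)
28^12 ≡ 9 (mod 61)
28^15 ≡ 50 (mod 61)
28^20 ≡ 1 (mod 61) ✓
The order of 28 is 20, so the subgroup it generates has 20 elements.
The index is φ(61) / ord(28) = 60 / 20 = 3.

3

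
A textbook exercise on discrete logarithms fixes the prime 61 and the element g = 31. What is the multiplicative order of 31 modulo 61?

60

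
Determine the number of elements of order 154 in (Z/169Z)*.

0

φ(169) = φ(13^2) = 13·(13−1) = 156 = 2^2 · 3 · 13.
Since (Z/169Z)^× is cyclic of order 156, the number of elements of order d is φ(d) when d | 156 and 0 otherwise.
Since 154 ∤ 156, the count is 0.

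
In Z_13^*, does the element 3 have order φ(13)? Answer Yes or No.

φ(13) = 13 − 1 = 12 = 2^2 · 3.
Test 3^(12/q) mod 13 for each prime factor q of 12:
3^6 ≡ 1 (mod 13)  [q = 2: ≡ 1 ✗]
3^4 ≡ 3 (mod 13)  [q = 3: ≢ 1 ✓]
Since 3^6 ≡ 1, the order of 3 divides 6 < 12, so 3 is not a primitive root.

No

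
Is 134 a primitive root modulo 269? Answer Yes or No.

Yes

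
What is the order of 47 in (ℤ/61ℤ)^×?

Since 47 ∈ (Z/61Z)^×, its order divides φ(61) = 61 − 1 = 60 = 2^2 · 3 · 5.
Divisors of 60: 1, 2, 3, 4, 5, 6, 10, 12, 15, 20, 30, 60.
Evaluate successive powers at the divisors of 60:
47^1 ≡ 47
47^2 ≡ 13
47^3 ≡ 1
Therefore the multiplicative order of 47 modulo 61 is 3.

3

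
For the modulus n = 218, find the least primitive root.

11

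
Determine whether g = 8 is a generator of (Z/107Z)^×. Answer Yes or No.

Yes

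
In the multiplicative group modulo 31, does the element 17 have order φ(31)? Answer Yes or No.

φ(31) = 31 − 1 = 30 = 2 · 3 · 5.
An element g generates (Z/31Z)^× iff g^(30/q) ≢ 1 (mod 31) for each prime q ∈ {2, 3, 5}.
17^15 ≡ 30 (mod 31)  [q = 2: ≢ 1 ✓]
17^10 ≡ 25 (mod 31)  [q = 3: ≢ 1 ✓]
17^6 ≡ 8 (mod 31)  [q = 5: ≢ 1 ✓]
Every test exponent gives a nontrivial residue, hence 17 generates the full group.

Yes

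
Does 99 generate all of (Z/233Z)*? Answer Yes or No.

φ(233) = 233 − 1 = 232 = 2^3 · 29.
Test 99^(232/q) mod 233 for each prime factor q of 232:
99^116 ≡ 232 (mod 233)  [q = 2: ≢ 1 ✓]
99^8 ≡ 64 (mod 233)  [q = 29: ≢ 1 ✓]
All checks pass, so 99 has order 232 and is a primitive root modulo 233.

Yes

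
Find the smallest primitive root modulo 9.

φ(9) = φ(3^2) = 3·(3−1) = 6 = 2 · 3.
Test candidates g = 2, 3, … against the prime factors q ∈ {2, 3} of φ(9): g is a generator iff g^(6/q) ≢ 1 for every such q.
g = 2: 2^3 ≡ 8; 2^2 ≡ 4 — none is 1, so 2 is a primitive root.
The smallest primitive root modulo 9 is 2.

2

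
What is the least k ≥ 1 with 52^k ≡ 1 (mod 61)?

10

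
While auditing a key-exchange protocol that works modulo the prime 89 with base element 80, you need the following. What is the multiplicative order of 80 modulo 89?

44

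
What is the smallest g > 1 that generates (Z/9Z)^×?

φ(9) = φ(3^2) = 3·(3−1) = 6 = 2 · 3.
g is a primitive root iff g^(6/q) ≢ 1 (mod 9) for each prime q ∈ {2, 3}.
g = 2: 2^3 ≡ 8; 2^2 ≡ 4 — none is 1, so 2 is a primitive root.
Hence the least primitive root of 9 is 2.

2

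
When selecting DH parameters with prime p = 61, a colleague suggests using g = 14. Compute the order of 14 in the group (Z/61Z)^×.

The order of 14 must divide φ(61) = 61 − 1 = 60 = 2^2 · 3 · 5.
Divisors of 60: 1, 2, 3, 4, 5, 6, 10, 12, 15, 20, 30, 60.
Evaluate successive powers at the divisors of 60:
14^1 ≡ 14 (mod 61)
14^2 ≡ 13 (mod 61)
14^3 ≡ 60 (mod 61)
14^4 ≡ 47 (mod 61)
14^5 ≡ 48 (mod 61)
14^6 ≡ 1 (mod 61) ✓
Hence ord(14) = 6.

6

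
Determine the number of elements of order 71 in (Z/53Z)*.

φ(53) = 53 − 1 = 52 = 2^2 · 13.
In a cyclic group of order 52, there are φ(d) elements of order d for each divisor d of 52, and zero for non-divisors.
71 does not divide 52, so no element of (Z/53Z)^× has order 71.

0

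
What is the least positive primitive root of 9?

2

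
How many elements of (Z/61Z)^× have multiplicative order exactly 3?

2

φ(61) = 61 − 1 = 60 = 2^2 · 3 · 5.
Since (Z/61Z)^× is cyclic of order 60, the number of elements of order d is φ(d) when d | 60 and 0 otherwise.
3 | 60, and φ(3) = 3 − 1 = 2.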